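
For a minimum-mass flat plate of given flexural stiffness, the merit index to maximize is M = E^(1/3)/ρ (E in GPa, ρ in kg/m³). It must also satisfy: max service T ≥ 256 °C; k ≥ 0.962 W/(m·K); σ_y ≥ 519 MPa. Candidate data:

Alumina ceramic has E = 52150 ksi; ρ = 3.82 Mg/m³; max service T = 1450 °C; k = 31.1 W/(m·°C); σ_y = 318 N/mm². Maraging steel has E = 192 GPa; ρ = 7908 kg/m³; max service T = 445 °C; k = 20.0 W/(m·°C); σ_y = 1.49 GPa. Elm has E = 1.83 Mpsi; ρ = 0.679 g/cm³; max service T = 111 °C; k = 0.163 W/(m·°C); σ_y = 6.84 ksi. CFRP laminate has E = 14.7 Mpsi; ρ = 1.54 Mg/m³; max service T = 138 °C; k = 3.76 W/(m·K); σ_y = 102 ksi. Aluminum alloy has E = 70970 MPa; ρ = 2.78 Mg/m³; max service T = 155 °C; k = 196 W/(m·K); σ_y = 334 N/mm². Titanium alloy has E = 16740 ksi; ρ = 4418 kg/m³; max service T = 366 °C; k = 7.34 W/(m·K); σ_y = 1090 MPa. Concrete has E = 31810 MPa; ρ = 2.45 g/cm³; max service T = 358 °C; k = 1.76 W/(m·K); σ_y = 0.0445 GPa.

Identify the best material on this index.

titanium alloy

Screen on constraints: max service T ≥ 256 °C; k ≥ 0.962 W/(m·K); σ_y ≥ 519 MPa. Survivors: maraging steel, titanium alloy.
In SI units:
  maraging steel: E = 192.0 GPa, ρ = 7908 kg/m³
  titanium alloy: E = 115.4 GPa, ρ = 4418 kg/m³
  titanium alloy: M = 1.10×10⁻³
  maraging steel: M = 0.730×10⁻³
The maximum is for titanium alloy.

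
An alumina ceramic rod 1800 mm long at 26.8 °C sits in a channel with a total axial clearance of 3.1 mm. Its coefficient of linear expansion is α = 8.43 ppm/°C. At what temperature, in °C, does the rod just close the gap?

231 °C

α·L₀·ΔT = 3.1 mm ⇒ ΔT = 3.1 / (8.43×10⁻⁶ × 1800.0) = 204.3 K.
T = 26.8 + 204.3 = 231.1 °C.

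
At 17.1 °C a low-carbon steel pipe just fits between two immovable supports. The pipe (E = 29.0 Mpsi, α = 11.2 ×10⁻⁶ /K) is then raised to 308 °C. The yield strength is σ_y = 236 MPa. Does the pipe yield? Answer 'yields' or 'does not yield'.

yields

E = 29.0 Mpsi = 199.9 GPa.
ΔT = 290.9 K. Constrained thermal stress σ = E·α·ΔT = 199.9×10³ MPa × 11.2×10⁻⁶ × 290.9 = 651 MPa (compressive).
Compare to σ_y = 236 MPa: σ ≥ σ_y, so it yields.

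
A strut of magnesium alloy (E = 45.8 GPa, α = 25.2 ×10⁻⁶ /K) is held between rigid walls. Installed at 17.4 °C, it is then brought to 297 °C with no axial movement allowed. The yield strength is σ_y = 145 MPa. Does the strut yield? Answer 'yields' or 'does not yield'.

ΔT = 279.6 K. Constrained thermal stress σ = E·α·ΔT = 45.80×10³ MPa × 25.2×10⁻⁶ × 279.6 = 323 MPa (compressive).
Compare to σ_y = 145 MPa: σ ≥ σ_y, so it yields.

yields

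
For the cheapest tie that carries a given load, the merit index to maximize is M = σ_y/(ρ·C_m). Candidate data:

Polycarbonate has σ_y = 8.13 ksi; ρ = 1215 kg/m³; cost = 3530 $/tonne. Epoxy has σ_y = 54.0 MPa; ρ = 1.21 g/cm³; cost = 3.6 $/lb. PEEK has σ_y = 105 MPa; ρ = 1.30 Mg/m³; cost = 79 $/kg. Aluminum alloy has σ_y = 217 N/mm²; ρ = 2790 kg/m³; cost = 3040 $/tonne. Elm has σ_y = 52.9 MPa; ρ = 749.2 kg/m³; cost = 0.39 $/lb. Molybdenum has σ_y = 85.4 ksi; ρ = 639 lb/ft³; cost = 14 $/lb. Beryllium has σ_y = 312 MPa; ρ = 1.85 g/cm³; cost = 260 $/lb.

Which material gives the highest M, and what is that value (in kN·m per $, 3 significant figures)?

elm, M = 82.1 kN·m per $

Convert each candidate to consistent units, then evaluate M:
  polycarbonate: σ_y = 56.05 MPa, ρ = 1215 kg/m³, cost = 3.530 $/kg
  epoxy: σ_y = 54.00 MPa, ρ = 1210 kg/m³, cost = 7.937 $/kg
  PEEK: σ_y = 105.0 MPa, ρ = 1300 kg/m³, cost = 79.00 $/kg
  aluminum alloy: σ_y = 217.0 MPa, ρ = 2790 kg/m³, cost = 3.040 $/kg
  elm: σ_y = 52.90 MPa, ρ = 749.2 kg/m³, cost = 0.8598 $/kg
  molybdenum: σ_y = 588.8 MPa, ρ = 10240 kg/m³, cost = 30.86 $/kg
  beryllium: σ_y = 312.0 MPa, ρ = 1850 kg/m³, cost = 573.2 $/kg
  elm: M = 82.1 kN·m per $
  aluminum alloy: M = 25.6 kN·m per $
  polycarbonate: M = 13.1 kN·m per $
  epoxy: M = 5.62 kN·m per $
  molybdenum: M = 1.86 kN·m per $
  PEEK: M = 1.02 kN·m per $
  beryllium: M = 0.294 kN·m per $
Elm ranks first.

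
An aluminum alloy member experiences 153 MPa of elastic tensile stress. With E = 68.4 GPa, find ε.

ε = σ/E = 153 / 68400 = 2.24×10⁻³.

2.24×10⁻³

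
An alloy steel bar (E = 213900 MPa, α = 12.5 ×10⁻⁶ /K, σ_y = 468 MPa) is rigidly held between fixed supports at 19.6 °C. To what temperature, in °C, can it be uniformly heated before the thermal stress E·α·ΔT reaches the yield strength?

195 °C

E = 213900 MPa = 213.9 GPa.
E·α·ΔT = 468.0 MPa ⇒ ΔT = 468.0 / (213.9×10³ × 12.5×10⁻⁶) = 175.0 K.
T = 19.6 + 175.0 = 194.6 °C.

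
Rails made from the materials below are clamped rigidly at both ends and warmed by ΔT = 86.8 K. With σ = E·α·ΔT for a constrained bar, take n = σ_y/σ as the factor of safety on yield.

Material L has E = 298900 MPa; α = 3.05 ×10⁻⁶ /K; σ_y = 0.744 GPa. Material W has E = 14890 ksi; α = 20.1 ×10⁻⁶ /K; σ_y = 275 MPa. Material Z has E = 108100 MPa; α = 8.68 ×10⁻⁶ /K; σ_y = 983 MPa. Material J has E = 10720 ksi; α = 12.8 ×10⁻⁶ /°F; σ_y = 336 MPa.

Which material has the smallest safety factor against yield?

Per material, after unit conversion:
  material L: E = 298.9, α = 3.05, σ_y = 744.0 → σ = 79.1 MPa, n = 9.40
  material W: E = 102.7, α = 20.1, σ_y = 275.0 → σ = 179 MPa, n = 1.54
  material Z: E = 108.1, α = 8.68, σ_y = 983.0 → σ = 81.4 MPa, n = 12.1
  material J: E = 73.91, α = 23.0, σ_y = 336.0 → σ = 148 MPa, n = 2.27
The minimum is material W at n = 1.54.

material W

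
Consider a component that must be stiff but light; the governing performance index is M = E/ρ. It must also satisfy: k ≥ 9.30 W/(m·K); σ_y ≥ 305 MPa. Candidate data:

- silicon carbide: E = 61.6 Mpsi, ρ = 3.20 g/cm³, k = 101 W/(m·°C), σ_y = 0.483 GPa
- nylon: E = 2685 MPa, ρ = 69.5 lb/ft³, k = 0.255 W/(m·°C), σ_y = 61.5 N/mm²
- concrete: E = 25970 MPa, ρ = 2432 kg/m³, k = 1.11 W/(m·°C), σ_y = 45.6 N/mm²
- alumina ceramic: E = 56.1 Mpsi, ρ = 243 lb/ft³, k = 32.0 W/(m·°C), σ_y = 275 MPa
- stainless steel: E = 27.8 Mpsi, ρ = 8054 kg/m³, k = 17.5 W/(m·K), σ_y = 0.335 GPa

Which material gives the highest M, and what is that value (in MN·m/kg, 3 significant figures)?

silicon carbide, M = 133 MN·m/kg

Screen on constraints: k ≥ 9.30 W/(m·K); σ_y ≥ 305 MPa. Survivors: silicon carbide, stainless steel.
In SI units:
  silicon carbide: E = 424.7 GPa, ρ = 3200 kg/m³
  stainless steel: E = 191.7 GPa, ρ = 8054 kg/m³
  silicon carbide: M = 133 MN·m/kg
  stainless steel: M = 23.8 MN·m/kg
The maximum is for silicon carbide.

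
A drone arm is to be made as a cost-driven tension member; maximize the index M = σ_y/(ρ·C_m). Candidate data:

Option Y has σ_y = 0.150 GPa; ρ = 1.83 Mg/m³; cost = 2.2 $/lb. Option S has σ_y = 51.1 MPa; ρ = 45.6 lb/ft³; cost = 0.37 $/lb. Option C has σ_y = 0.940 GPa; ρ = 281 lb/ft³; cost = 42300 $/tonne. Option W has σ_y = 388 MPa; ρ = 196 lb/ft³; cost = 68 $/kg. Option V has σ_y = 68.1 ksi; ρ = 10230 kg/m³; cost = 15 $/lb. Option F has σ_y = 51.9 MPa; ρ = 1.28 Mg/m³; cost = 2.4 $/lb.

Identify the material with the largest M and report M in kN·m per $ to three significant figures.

After converting to SI:
  option Y: σ_y = 150.0 MPa, ρ = 1830 kg/m³, cost = 4.850 $/kg
  option S: σ_y = 51.10 MPa, ρ = 730.4 kg/m³, cost = 0.8157 $/kg
  option C: σ_y = 940.0 MPa, ρ = 4501 kg/m³, cost = 42.30 $/kg
  option W: σ_y = 388.0 MPa, ρ = 3140 kg/m³, cost = 68.00 $/kg
  option V: σ_y = 469.5 MPa, ρ = 10230 kg/m³, cost = 33.07 $/kg
  option F: σ_y = 51.90 MPa, ρ = 1280 kg/m³, cost = 5.291 $/kg
  option S: M = 85.8 kN·m per $
  option Y: M = 16.9 kN·m per $
  option F: M = 7.66 kN·m per $
  option C: M = 4.94 kN·m per $
  option W: M = 1.82 kN·m per $
  option V: M = 1.39 kN·m per $
The maximum is for option S.

option S, M = 85.8 kN·m per $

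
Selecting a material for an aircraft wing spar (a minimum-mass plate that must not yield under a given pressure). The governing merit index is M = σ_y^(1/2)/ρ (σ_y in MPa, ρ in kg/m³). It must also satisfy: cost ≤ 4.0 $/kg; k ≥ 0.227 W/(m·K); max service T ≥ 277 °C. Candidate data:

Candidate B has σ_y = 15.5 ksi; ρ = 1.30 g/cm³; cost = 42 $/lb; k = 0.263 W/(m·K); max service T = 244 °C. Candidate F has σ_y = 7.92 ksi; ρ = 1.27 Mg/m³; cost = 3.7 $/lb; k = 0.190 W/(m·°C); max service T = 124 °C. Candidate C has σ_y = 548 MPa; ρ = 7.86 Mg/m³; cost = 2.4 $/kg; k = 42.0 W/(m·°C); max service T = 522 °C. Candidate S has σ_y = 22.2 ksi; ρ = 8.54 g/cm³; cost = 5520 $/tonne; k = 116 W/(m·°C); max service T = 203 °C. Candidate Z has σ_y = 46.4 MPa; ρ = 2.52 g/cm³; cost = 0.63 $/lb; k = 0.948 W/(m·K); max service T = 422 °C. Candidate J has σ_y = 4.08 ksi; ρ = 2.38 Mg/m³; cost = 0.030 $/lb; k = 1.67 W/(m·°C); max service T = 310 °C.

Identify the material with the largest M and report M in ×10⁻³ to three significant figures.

candidate C, M = 2.98×10⁻³

Screen on constraints: cost ≤ 4.0 $/kg; k ≥ 0.227 W/(m·K); max service T ≥ 277 °C. Survivors: candidate C, candidate Z, candidate J.
Convert each candidate to consistent units, then evaluate M:
  candidate C: σ_y = 548.0 MPa, ρ = 7860 kg/m³
  candidate Z: σ_y = 46.40 MPa, ρ = 2520 kg/m³
  candidate J: σ_y = 28.13 MPa, ρ = 2380 kg/m³
  candidate C: M = 2.98×10⁻³
  candidate Z: M = 2.70×10⁻³
  candidate J: M = 2.23×10⁻³
Candidate C has the largest M.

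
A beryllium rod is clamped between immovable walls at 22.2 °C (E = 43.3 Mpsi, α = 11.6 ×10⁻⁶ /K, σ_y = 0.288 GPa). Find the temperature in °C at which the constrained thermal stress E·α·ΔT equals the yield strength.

105 °C

E = 43.3 Mpsi = 298.5 GPa.
σ_y = 0.288 GPa = 288.0 MPa.
E·α·ΔT = 288.0 MPa ⇒ ΔT = 288.0 / (298.5×10³ × 11.6×10⁻⁶) = 83.16 K.
T = 22.2 + 83.16 = 105.4 °C.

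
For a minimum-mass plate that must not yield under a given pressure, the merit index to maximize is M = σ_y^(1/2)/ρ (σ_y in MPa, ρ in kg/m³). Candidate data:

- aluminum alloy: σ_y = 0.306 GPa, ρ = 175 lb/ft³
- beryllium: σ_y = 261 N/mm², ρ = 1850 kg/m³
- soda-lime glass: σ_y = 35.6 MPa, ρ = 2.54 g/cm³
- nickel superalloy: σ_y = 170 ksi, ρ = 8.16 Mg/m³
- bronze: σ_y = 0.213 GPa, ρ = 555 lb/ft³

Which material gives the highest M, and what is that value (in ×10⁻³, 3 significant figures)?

Normalizing units and computing the index:
  aluminum alloy: σ_y = 306.0 MPa, ρ = 2803 kg/m³
  beryllium: σ_y = 261.0 MPa, ρ = 1850 kg/m³
  soda-lime glass: σ_y = 35.60 MPa, ρ = 2540 kg/m³
  nickel superalloy: σ_y = 1172 MPa, ρ = 8160 kg/m³
  bronze: σ_y = 213.0 MPa, ρ = 8890 kg/m³
  beryllium: M = 8.73×10⁻³
  aluminum alloy: M = 6.24×10⁻³
  nickel superalloy: M = 4.20×10⁻³
  soda-lime glass: M = 2.35×10⁻³
  bronze: M = 1.64×10⁻³
Beryllium has the largest M.

beryllium, M = 8.73×10⁻³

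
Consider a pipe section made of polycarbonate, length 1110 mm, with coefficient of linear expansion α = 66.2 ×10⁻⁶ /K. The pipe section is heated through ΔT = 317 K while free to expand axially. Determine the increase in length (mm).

23.3 mm

ΔL = α·L₀·ΔT = 66.2×10⁻⁶ × 1110 mm × 317.0 K = 23.3 mm.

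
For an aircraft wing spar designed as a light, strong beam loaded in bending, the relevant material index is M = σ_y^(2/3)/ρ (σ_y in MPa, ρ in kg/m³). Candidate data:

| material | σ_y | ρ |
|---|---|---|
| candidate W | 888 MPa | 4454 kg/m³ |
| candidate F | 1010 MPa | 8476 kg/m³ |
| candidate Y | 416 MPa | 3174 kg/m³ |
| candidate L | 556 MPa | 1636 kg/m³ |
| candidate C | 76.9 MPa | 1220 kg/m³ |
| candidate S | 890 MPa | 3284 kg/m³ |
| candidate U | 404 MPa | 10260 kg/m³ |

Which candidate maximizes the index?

Computing M directly (units already consistent):
  candidate L: M = 41.3×10⁻³
  candidate S: M = 28.2×10⁻³
  candidate W: M = 20.7×10⁻³
  candidate Y: M = 17.6×10⁻³
  candidate C: M = 14.8×10⁻³
  candidate F: M = 11.9×10⁻³
  candidate U: M = 5.33×10⁻³
Candidate L ranks first.

candidate L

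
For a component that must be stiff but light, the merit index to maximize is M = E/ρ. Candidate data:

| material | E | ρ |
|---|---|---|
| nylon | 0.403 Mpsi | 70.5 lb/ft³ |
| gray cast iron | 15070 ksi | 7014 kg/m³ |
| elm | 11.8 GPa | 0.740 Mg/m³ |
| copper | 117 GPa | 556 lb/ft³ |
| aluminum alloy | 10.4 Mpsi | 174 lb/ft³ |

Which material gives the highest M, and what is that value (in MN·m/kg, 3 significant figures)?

Normalizing units and computing the index:
  nylon: E = 2.779 GPa, ρ = 1129 kg/m³
  gray cast iron: E = 103.9 GPa, ρ = 7014 kg/m³
  elm: E = 11.80 GPa, ρ = 740.0 kg/m³
  copper: E = 117.0 GPa, ρ = 8906 kg/m³
  aluminum alloy: E = 71.71 GPa, ρ = 2787 kg/m³
  aluminum alloy: M = 25.7 MN·m/kg
  elm: M = 15.9 MN·m/kg
  gray cast iron: M = 14.8 MN·m/kg
  copper: M = 13.1 MN·m/kg
  nylon: M = 2.46 MN·m/kg
Aluminum alloy ranks first.

aluminum alloy, M = 25.7 MN·m/kg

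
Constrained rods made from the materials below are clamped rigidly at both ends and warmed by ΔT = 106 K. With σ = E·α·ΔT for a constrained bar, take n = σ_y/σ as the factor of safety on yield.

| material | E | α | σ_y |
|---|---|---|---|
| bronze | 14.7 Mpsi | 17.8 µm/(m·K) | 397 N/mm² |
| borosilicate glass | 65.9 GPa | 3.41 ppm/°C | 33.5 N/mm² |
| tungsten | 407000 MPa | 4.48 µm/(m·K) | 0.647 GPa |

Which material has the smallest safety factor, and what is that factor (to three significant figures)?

borosilicate glass, n = 1.41

With everything in SI (GPa, ×10⁻⁶/K, MPa):
  bronze: E = 101.4, α = 17.8, σ_y = 397.0 → σ = 191 MPa, n = 2.08
  borosilicate glass: E = 65.90, α = 3.41, σ_y = 33.50 → σ = 23.8 MPa, n = 1.41
  tungsten: E = 407.0, α = 4.48, σ_y = 647.0 → σ = 193 MPa, n = 3.35
The minimum is borosilicate glass at n = 1.41.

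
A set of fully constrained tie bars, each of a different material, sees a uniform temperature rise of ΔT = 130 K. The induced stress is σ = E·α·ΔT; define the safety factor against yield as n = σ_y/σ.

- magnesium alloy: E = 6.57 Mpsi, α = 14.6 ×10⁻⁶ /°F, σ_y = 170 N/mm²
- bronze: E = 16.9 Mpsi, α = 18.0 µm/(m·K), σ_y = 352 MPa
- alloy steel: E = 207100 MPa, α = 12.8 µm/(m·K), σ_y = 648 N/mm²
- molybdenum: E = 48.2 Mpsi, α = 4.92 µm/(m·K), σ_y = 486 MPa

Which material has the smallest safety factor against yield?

In consistent units (E in GPa, α in ×10⁻⁶/K, σ_y in MPa):
  magnesium alloy: E = 45.30, α = 26.3, σ_y = 170.0 → σ = 155 MPa, n = 1.10
  bronze: E = 116.5, α = 18.0, σ_y = 352.0 → σ = 273 MPa, n = 1.29
  alloy steel: E = 207.1, α = 12.8, σ_y = 648.0 → σ = 345 MPa, n = 1.88
  molybdenum: E = 332.3, α = 4.92, σ_y = 486.0 → σ = 213 MPa, n = 2.29
The minimum is magnesium alloy at n = 1.10.

magnesium alloy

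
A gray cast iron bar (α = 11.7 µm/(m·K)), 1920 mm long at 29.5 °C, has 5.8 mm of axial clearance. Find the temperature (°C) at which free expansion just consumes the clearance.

288 °C

α·L₀·ΔT = 5.8 mm ⇒ ΔT = 5.8 / (11.7×10⁻⁶ × 1920.0) = 258.2 K.
T = 29.5 + 258.2 = 287.7 °C.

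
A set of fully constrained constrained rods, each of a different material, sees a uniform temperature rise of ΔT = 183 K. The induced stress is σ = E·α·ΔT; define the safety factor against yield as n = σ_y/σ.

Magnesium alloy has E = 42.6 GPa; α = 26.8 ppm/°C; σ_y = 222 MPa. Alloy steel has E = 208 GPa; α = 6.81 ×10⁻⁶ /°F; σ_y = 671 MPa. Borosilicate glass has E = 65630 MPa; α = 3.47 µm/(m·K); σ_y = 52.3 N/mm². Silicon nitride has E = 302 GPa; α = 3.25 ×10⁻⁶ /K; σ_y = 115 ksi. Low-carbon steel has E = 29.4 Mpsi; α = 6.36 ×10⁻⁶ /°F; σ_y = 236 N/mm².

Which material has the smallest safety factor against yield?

low-carbon steel

With everything in SI (GPa, ×10⁻⁶/K, MPa):
  magnesium alloy: E = 42.60, α = 26.8, σ_y = 222.0 → σ = 209 MPa, n = 1.06
  alloy steel: E = 208.0, α = 12.3, σ_y = 671.0 → σ = 467 MPa, n = 1.44
  borosilicate glass: E = 65.63, α = 3.47, σ_y = 52.30 → σ = 41.7 MPa, n = 1.25
  silicon nitride: E = 302.0, α = 3.25, σ_y = 792.9 → σ = 180 MPa, n = 4.41
  low-carbon steel: E = 202.7, α = 11.4, σ_y = 236.0 → σ = 425 MPa, n = 0.556
The minimum is low-carbon steel at n = 0.556.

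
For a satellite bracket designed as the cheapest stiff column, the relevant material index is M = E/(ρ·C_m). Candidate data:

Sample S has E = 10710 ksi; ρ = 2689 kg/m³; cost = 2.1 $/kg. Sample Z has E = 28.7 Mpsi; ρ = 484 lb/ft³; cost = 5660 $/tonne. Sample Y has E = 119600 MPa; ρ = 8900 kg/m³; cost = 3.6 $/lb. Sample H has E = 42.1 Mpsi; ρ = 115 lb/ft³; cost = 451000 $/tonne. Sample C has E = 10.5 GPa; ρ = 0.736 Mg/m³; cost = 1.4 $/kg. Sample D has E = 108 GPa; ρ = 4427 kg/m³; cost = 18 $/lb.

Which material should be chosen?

In SI units:
  sample S: E = 73.84 GPa, ρ = 2689 kg/m³, cost = 2.100 $/kg
  sample Z: E = 197.9 GPa, ρ = 7753 kg/m³, cost = 5.660 $/kg
  sample Y: E = 119.6 GPa, ρ = 8900 kg/m³, cost = 7.937 $/kg
  sample H: E = 290.3 GPa, ρ = 1842 kg/m³, cost = 451.0 $/kg
  sample C: E = 10.50 GPa, ρ = 736.0 kg/m³, cost = 1.400 $/kg
  sample D: E = 108.0 GPa, ρ = 4427 kg/m³, cost = 39.68 $/kg
  sample S: M = 13.1 MN·m per $
  sample C: M = 10.2 MN·m per $
  sample Z: M = 4.51 MN·m per $
  sample Y: M = 1.69 MN·m per $
  sample D: M = 0.615 MN·m per $
  sample H: M = 0.349 MN·m per $
Sample S has the largest M.

sample S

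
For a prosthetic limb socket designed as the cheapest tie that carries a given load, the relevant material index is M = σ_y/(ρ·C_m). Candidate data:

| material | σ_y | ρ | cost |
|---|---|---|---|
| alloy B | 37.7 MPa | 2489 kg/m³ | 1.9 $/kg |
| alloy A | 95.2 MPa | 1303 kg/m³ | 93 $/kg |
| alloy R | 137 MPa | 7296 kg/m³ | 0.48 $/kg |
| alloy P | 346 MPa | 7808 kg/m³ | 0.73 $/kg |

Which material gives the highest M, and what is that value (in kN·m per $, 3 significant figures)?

Computing M directly (units already consistent):
  alloy P: M = 60.7 kN·m per $
  alloy R: M = 39.1 kN·m per $
  alloy B: M = 7.97 kN·m per $
  alloy A: M = 0.786 kN·m per $
Alloy P has the largest M.

alloy P, M = 60.7 kN·m per $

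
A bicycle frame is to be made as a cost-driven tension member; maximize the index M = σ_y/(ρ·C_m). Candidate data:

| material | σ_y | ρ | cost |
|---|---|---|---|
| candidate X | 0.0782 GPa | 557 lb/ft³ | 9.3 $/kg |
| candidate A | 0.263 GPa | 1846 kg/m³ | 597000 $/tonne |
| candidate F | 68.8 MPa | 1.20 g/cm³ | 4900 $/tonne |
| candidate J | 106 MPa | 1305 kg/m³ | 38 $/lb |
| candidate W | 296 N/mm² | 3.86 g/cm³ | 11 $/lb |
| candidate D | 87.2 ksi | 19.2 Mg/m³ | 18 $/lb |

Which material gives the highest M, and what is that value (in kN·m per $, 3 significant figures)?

Convert each candidate to consistent units, then evaluate M:
  candidate X: σ_y = 78.20 MPa, ρ = 8922 kg/m³, cost = 9.300 $/kg
  candidate A: σ_y = 263.0 MPa, ρ = 1846 kg/m³, cost = 597.0 $/kg
  candidate F: σ_y = 68.80 MPa, ρ = 1200 kg/m³, cost = 4.900 $/kg
  candidate J: σ_y = 106.0 MPa, ρ = 1305 kg/m³, cost = 83.77 $/kg
  candidate W: σ_y = 296.0 MPa, ρ = 3860 kg/m³, cost = 24.25 $/kg
  candidate D: σ_y = 601.2 MPa, ρ = 19200 kg/m³, cost = 39.68 $/kg
  candidate F: M = 11.7 kN·m per $
  candidate W: M = 3.16 kN·m per $
  candidate J: M = 0.970 kN·m per $
  candidate X: M = 0.942 kN·m per $
  candidate D: M = 0.789 kN·m per $
  candidate A: M = 0.239 kN·m per $
Candidate F ranks first.

candidate F, M = 11.7 kN·m per $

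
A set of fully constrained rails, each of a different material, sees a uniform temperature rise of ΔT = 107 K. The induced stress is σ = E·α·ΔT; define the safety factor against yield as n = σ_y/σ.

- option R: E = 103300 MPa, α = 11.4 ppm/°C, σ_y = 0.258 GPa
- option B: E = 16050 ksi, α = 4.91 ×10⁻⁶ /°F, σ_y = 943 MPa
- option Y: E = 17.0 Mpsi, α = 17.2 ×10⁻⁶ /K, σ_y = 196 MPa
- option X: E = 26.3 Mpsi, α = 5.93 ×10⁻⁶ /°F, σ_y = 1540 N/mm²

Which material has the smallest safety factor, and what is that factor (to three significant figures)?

option Y, n = 0.909

Per material, after unit conversion:
  option R: E = 103.3, α = 11.4, σ_y = 258.0 → σ = 126 MPa, n = 2.05
  option B: E = 110.7, α = 8.84, σ_y = 943.0 → σ = 105 MPa, n = 9.01
  option Y: E = 117.2, α = 17.2, σ_y = 196.0 → σ = 216 MPa, n = 0.909
  option X: E = 181.3, α = 10.7, σ_y = 1540 → σ = 207 MPa, n = 7.44
Option Y has the lowest safety factor, n = 0.909.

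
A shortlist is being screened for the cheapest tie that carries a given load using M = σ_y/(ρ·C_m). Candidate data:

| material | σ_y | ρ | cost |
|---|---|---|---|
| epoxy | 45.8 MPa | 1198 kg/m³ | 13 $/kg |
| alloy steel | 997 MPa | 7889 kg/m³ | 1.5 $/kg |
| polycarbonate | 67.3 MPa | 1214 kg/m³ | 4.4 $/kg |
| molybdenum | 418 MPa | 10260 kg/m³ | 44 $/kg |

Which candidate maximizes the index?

Per-candidate index values:
  alloy steel: M = 84.3 kN·m per $
  polycarbonate: M = 12.6 kN·m per $
  epoxy: M = 2.94 kN·m per $
  molybdenum: M = 0.926 kN·m per $
Alloy steel ranks first.

alloy steel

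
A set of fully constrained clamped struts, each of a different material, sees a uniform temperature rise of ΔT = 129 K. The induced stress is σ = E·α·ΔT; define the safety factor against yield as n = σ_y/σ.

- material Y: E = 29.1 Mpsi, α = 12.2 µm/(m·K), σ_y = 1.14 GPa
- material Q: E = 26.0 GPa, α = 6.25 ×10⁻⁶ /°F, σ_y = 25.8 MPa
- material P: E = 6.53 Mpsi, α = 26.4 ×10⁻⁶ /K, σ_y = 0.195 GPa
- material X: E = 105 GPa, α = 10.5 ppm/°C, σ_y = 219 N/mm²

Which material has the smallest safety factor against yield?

Per material, after unit conversion:
  material Y: E = 200.6, α = 12.2, σ_y = 1140 → σ = 316 MPa, n = 3.61
  material Q: E = 26.00, α = 11.2, σ_y = 25.80 → σ = 37.7 MPa, n = 0.684
  material P: E = 45.02, α = 26.4, σ_y = 195.0 → σ = 153 MPa, n = 1.27
  material X: E = 105.0, α = 10.5, σ_y = 219.0 → σ = 142 MPa, n = 1.54
Smallest n: material Q with n = 0.684.

material Q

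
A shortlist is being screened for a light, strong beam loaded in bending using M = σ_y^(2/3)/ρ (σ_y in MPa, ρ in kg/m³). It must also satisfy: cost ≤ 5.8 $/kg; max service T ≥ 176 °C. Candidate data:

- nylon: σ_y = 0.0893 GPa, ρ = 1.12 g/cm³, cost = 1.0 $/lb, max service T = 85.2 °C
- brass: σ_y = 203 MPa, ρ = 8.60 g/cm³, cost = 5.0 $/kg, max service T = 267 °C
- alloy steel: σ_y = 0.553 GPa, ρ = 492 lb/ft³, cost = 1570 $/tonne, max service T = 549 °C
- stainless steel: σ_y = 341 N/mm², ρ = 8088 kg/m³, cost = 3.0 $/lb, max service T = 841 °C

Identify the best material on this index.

Screen on constraints: cost ≤ 5.8 $/kg; max service T ≥ 176 °C. Survivors: brass, alloy steel.
After converting to SI:
  brass: σ_y = 203.0 MPa, ρ = 8600 kg/m³
  alloy steel: σ_y = 553.0 MPa, ρ = 7881 kg/m³
  alloy steel: M = 8.55×10⁻³
  brass: M = 4.02×10⁻³
The maximum is for alloy steel.

alloy steel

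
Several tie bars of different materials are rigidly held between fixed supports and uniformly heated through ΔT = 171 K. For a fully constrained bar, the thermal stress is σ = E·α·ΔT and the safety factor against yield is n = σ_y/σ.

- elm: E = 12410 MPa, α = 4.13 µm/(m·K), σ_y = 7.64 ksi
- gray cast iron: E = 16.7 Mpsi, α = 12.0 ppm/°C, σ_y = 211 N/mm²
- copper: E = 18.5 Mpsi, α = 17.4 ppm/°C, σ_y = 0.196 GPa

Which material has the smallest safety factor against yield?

copper

Per material, after unit conversion:
  elm: E = 12.41, α = 4.13, σ_y = 52.68 → σ = 8.76 MPa, n = 6.01
  gray cast iron: E = 115.1, α = 12.0, σ_y = 211.0 → σ = 236 MPa, n = 0.893
  copper: E = 127.6, α = 17.4, σ_y = 196.0 → σ = 380 MPa, n = 0.516
The minimum is copper at n = 0.516.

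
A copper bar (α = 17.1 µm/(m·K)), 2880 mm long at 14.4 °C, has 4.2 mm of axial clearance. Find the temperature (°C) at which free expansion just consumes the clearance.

99.7 °C

α·L₀·ΔT = 4.2 mm ⇒ ΔT = 4.2 / (17.1×10⁻⁶ × 2880.0) = 85.28 K.
T = 14.4 + 85.28 = 99.68 °C.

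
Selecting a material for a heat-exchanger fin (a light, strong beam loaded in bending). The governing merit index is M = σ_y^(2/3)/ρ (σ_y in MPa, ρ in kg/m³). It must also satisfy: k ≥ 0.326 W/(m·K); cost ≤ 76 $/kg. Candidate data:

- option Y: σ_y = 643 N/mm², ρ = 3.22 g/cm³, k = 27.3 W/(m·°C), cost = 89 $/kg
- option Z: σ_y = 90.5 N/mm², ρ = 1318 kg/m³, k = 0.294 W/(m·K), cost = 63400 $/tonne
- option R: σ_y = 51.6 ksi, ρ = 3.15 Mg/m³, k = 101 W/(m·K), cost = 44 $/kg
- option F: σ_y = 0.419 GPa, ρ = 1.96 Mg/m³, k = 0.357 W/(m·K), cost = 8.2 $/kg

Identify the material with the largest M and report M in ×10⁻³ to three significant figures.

option F, M = 28.6×10⁻³

Screen on constraints: k ≥ 0.326 W/(m·K); cost ≤ 76 $/kg. Survivors: option R, option F.
After converting to SI:
  option R: σ_y = 355.8 MPa, ρ = 3150 kg/m³
  option F: σ_y = 419.0 MPa, ρ = 1960 kg/m³
  option F: M = 28.6×10⁻³
  option R: M = 15.9×10⁻³
Option F has the largest M.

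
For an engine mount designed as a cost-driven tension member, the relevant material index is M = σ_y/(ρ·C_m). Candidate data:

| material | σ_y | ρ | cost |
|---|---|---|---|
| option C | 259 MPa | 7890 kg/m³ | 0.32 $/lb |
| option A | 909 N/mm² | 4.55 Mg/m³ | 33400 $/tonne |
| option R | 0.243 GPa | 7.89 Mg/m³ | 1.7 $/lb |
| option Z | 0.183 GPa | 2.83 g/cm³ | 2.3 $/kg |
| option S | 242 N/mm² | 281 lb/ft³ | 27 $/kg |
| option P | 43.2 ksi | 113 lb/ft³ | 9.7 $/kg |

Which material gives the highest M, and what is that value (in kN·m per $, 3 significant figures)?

Normalizing units and computing the index:
  option C: σ_y = 259.0 MPa, ρ = 7890 kg/m³, cost = 0.7055 $/kg
  option A: σ_y = 909.0 MPa, ρ = 4550 kg/m³, cost = 33.40 $/kg
  option R: σ_y = 243.0 MPa, ρ = 7890 kg/m³, cost = 3.748 $/kg
  option Z: σ_y = 183.0 MPa, ρ = 2830 kg/m³, cost = 2.300 $/kg
  option S: σ_y = 242.0 MPa, ρ = 4501 kg/m³, cost = 27.00 $/kg
  option P: σ_y = 297.9 MPa, ρ = 1810 kg/m³, cost = 9.700 $/kg
  option C: M = 46.5 kN·m per $
  option Z: M = 28.1 kN·m per $
  option P: M = 17.0 kN·m per $
  option R: M = 8.22 kN·m per $
  option A: M = 5.98 kN·m per $
  option S: M = 1.99 kN·m per $
Option C has the largest M.

option C, M = 46.5 kN·m per $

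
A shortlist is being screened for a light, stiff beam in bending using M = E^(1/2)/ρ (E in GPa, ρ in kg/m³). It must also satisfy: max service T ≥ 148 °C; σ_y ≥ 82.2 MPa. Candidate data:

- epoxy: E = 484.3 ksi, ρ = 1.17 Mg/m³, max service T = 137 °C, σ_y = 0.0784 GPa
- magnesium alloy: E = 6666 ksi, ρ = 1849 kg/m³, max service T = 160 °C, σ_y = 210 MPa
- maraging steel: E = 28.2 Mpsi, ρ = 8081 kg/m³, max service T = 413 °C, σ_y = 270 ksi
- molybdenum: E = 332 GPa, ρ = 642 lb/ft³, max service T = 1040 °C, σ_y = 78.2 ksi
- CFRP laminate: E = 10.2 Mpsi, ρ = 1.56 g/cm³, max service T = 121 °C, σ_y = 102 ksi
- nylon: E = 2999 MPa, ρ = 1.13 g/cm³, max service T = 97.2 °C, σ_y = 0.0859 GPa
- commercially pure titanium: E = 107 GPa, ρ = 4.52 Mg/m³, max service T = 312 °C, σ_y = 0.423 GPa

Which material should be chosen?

magnesium alloy

Screen on constraints: max service T ≥ 148 °C; σ_y ≥ 82.2 MPa. Survivors: magnesium alloy, maraging steel, molybdenum, commercially pure titanium.
Normalizing units and computing the index:
  magnesium alloy: E = 45.96 GPa, ρ = 1849 kg/m³
  maraging steel: E = 194.4 GPa, ρ = 8081 kg/m³
  molybdenum: E = 332.0 GPa, ρ = 10280 kg/m³
  commercially pure titanium: E = 107.0 GPa, ρ = 4520 kg/m³
  magnesium alloy: M = 3.67×10⁻³
  commercially pure titanium: M = 2.29×10⁻³
  molybdenum: M = 1.77×10⁻³
  maraging steel: M = 1.73×10⁻³
Magnesium alloy ranks first.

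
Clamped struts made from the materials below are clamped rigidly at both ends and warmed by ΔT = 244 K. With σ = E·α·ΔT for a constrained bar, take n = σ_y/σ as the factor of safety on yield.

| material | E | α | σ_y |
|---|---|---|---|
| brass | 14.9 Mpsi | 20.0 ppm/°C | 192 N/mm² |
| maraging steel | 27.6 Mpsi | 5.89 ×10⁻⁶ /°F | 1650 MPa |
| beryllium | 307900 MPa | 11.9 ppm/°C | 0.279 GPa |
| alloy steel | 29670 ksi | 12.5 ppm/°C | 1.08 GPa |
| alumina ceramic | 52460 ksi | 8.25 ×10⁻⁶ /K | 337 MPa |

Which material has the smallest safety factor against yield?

beryllium

Converting E to GPa, α to ×10⁻⁶/K, σ_y to MPa, then σ and n for each:
  brass: E = 102.7, α = 20.0, σ_y = 192.0 → σ = 501 MPa, n = 0.383
  maraging steel: E = 190.3, α = 10.6, σ_y = 1650 → σ = 492 MPa, n = 3.35
  beryllium: E = 307.9, α = 11.9, σ_y = 279.0 → σ = 894 MPa, n = 0.312
  alloy steel: E = 204.6, α = 12.5, σ_y = 1080 → σ = 624 MPa, n = 1.73
  alumina ceramic: E = 361.7, α = 8.25, σ_y = 337.0 → σ = 728 MPa, n = 0.463
Smallest n: beryllium with n = 0.312.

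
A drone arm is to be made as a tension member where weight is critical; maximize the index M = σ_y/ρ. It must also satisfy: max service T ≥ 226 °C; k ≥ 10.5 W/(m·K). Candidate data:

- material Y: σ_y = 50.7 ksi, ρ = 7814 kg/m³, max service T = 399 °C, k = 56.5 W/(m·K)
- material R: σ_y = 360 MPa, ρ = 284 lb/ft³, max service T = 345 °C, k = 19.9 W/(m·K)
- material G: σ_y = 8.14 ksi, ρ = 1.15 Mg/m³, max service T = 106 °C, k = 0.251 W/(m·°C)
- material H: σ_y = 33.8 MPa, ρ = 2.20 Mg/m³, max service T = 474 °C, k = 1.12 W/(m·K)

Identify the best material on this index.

Screen on constraints: max service T ≥ 226 °C; k ≥ 10.5 W/(m·K). Survivors: material Y, material R.
In SI units:
  material Y: σ_y = 349.6 MPa, ρ = 7814 kg/m³
  material R: σ_y = 360.0 MPa, ρ = 4549 kg/m³
  material R: M = 79.1 kN·m/kg
  material Y: M = 44.7 kN·m/kg
Highest index: material R.

material R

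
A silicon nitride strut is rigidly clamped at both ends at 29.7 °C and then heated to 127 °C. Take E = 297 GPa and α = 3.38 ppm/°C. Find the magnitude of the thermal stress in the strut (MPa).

ΔT = 97.30 K. Constrained thermal stress σ = E·α·ΔT = 297.0×10³ MPa × 3.38×10⁻⁶ × 97.30 = 97.7 MPa (compressive).

97.7 MPa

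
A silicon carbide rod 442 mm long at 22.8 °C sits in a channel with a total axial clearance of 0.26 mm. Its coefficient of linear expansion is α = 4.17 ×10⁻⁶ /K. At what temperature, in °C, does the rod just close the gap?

164 °C

α·L₀·ΔT = 0.26 mm ⇒ ΔT = 0.26 / (4.17×10⁻⁶ × 442.0) = 141.1 K.
T = 22.8 + 141.1 = 163.9 °C.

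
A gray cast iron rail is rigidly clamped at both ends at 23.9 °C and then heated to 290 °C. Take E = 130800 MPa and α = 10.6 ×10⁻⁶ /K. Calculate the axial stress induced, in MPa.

369 MPa

E = 130800 MPa = 130.8 GPa.
ΔT = 266.1 K. Constrained thermal stress σ = E·α·ΔT = 130.8×10³ MPa × 10.6×10⁻⁶ × 266.1 = 369 MPa (compressive).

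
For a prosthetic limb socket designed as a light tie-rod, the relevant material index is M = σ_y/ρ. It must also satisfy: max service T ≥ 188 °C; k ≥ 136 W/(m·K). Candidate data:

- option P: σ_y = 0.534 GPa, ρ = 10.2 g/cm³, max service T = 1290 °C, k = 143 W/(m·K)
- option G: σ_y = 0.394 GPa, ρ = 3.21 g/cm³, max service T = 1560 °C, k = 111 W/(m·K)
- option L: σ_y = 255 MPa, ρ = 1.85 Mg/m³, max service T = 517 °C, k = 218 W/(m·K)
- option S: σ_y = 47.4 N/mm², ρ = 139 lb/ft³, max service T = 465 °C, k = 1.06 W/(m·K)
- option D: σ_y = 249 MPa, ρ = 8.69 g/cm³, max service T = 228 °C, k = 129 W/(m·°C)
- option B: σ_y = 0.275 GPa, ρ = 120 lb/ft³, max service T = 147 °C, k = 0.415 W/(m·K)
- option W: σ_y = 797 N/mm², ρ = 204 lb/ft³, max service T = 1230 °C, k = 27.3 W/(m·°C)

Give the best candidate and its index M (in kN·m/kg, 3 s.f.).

Screen on constraints: max service T ≥ 188 °C; k ≥ 136 W/(m·K). Survivors: option P, option L.
Normalizing units and computing the index:
  option P: σ_y = 534.0 MPa, ρ = 10200 kg/m³
  option L: σ_y = 255.0 MPa, ρ = 1850 kg/m³
  option L: M = 138 kN·m/kg
  option P: M = 52.4 kN·m/kg
Highest index: option L.

option L, M = 138 kN·m/kg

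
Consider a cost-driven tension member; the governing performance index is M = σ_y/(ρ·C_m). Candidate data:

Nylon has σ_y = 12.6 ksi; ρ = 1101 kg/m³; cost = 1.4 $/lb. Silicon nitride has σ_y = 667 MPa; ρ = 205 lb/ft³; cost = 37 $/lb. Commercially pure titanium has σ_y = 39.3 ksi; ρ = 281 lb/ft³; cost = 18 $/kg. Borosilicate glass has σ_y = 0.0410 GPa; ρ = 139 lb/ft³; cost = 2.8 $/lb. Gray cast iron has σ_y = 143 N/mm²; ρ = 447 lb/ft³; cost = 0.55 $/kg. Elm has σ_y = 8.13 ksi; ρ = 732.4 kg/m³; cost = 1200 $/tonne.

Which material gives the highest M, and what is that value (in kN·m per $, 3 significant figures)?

Convert each candidate to consistent units, then evaluate M:
  nylon: σ_y = 86.87 MPa, ρ = 1101 kg/m³, cost = 3.086 $/kg
  silicon nitride: σ_y = 667.0 MPa, ρ = 3284 kg/m³, cost = 81.57 $/kg
  commercially pure titanium: σ_y = 271.0 MPa, ρ = 4501 kg/m³, cost = 18.00 $/kg
  borosilicate glass: σ_y = 41.00 MPa, ρ = 2227 kg/m³, cost = 6.173 $/kg
  gray cast iron: σ_y = 143.0 MPa, ρ = 7160 kg/m³, cost = 0.5500 $/kg
  elm: σ_y = 56.05 MPa, ρ = 732.4 kg/m³, cost = 1.200 $/kg
  elm: M = 63.8 kN·m per $
  gray cast iron: M = 36.3 kN·m per $
  nylon: M = 25.6 kN·m per $
  commercially pure titanium: M = 3.34 kN·m per $
  borosilicate glass: M = 2.98 kN·m per $
  silicon nitride: M = 2.49 kN·m per $
Elm ranks first.

elm, M = 63.8 kN·m per $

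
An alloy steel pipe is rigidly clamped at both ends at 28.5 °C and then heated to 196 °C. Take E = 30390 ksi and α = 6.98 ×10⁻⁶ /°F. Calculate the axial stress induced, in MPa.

441 MPa

E = 30390 ksi = 209.5 GPa.
α = 6.98×10⁻⁶/°F × 9/5 = 12.6×10⁻⁶/K.
ΔT = 167.5 K. Constrained thermal stress σ = E·α·ΔT = 209.5×10³ MPa × 12.6×10⁻⁶ × 167.5 = 441 MPa (compressive).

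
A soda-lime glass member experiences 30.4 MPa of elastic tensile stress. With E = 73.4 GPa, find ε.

4.14×10⁻⁴

ε = σ/E = 30.4 / 73400 = 4.14×10⁻⁴.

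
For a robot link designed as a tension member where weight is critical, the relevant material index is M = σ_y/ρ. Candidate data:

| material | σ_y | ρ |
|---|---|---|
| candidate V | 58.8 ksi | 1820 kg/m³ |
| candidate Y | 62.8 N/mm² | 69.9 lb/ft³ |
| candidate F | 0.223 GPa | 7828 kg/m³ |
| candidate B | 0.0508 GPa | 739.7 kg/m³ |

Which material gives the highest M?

Convert each candidate to consistent units, then evaluate M:
  candidate V: σ_y = 405.4 MPa, ρ = 1820 kg/m³
  candidate Y: σ_y = 62.80 MPa, ρ = 1120 kg/m³
  candidate F: σ_y = 223.0 MPa, ρ = 7828 kg/m³
  candidate B: σ_y = 50.80 MPa, ρ = 739.7 kg/m³
  candidate V: M = 223 kN·m/kg
  candidate B: M = 68.7 kN·m/kg
  candidate Y: M = 56.1 kN·m/kg
  candidate F: M = 28.5 kN·m/kg
The maximum is for candidate V.

candidate V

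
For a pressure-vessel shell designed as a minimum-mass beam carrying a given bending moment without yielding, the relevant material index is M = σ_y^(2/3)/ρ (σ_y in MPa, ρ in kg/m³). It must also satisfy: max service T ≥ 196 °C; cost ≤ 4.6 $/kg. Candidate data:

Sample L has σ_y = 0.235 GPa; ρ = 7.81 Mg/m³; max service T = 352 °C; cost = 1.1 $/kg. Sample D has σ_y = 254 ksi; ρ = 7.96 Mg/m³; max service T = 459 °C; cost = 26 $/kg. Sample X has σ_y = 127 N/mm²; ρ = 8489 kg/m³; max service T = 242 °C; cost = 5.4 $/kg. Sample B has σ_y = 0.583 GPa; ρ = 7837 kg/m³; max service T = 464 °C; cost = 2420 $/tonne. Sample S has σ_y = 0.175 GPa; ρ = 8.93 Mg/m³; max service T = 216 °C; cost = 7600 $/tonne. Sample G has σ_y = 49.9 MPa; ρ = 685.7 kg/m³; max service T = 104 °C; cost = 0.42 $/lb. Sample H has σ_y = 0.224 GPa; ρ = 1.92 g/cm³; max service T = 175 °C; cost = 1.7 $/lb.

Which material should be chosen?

Screen on constraints: max service T ≥ 196 °C; cost ≤ 4.6 $/kg. Survivors: sample L, sample B.
Putting every candidate on a common basis:
  sample L: σ_y = 235.0 MPa, ρ = 7810 kg/m³
  sample B: σ_y = 583.0 MPa, ρ = 7837 kg/m³
  sample B: M = 8.90×10⁻³
  sample L: M = 4.88×10⁻³
The maximum is for sample B.

sample B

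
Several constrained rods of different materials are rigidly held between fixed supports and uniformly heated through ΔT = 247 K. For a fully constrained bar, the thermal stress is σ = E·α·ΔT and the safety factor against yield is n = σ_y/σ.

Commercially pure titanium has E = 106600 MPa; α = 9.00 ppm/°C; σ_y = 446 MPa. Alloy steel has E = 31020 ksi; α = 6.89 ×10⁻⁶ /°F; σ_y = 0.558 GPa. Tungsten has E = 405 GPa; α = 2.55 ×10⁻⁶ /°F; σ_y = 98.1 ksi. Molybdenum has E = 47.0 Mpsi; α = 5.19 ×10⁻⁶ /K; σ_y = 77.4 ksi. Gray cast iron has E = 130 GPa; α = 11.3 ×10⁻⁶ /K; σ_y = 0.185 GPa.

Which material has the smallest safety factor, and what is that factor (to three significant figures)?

With everything in SI (GPa, ×10⁻⁶/K, MPa):
  commercially pure titanium: E = 106.6, α = 9.00, σ_y = 446.0 → σ = 237 MPa, n = 1.88
  alloy steel: E = 213.9, α = 12.4, σ_y = 558.0 → σ = 655 MPa, n = 0.852
  tungsten: E = 405.0, α = 4.59, σ_y = 676.4 → σ = 459 MPa, n = 1.47
  molybdenum: E = 324.1, α = 5.19, σ_y = 533.7 → σ = 415 MPa, n = 1.28
  gray cast iron: E = 130.0, α = 11.3, σ_y = 185.0 → σ = 363 MPa, n = 0.510
Smallest n: gray cast iron with n = 0.510.

gray cast iron, n = 0.510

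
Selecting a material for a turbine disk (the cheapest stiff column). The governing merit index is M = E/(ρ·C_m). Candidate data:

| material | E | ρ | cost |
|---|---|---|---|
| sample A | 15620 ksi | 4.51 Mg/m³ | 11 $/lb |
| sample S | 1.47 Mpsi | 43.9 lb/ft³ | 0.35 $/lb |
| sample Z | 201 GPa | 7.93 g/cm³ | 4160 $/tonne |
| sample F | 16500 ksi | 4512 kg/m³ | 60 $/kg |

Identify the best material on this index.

sample S

Normalizing units and computing the index:
  sample A: E = 107.7 GPa, ρ = 4510 kg/m³, cost = 24.25 $/kg
  sample S: E = 10.14 GPa, ρ = 703.2 kg/m³, cost = 0.7716 $/kg
  sample Z: E = 201.0 GPa, ρ = 7930 kg/m³, cost = 4.160 $/kg
  sample F: E = 113.8 GPa, ρ = 4512 kg/m³, cost = 60.00 $/kg
  sample S: M = 18.7 MN·m per $
  sample Z: M = 6.09 MN·m per $
  sample A: M = 0.985 MN·m per $
  sample F: M = 0.420 MN·m per $
Highest index: sample S.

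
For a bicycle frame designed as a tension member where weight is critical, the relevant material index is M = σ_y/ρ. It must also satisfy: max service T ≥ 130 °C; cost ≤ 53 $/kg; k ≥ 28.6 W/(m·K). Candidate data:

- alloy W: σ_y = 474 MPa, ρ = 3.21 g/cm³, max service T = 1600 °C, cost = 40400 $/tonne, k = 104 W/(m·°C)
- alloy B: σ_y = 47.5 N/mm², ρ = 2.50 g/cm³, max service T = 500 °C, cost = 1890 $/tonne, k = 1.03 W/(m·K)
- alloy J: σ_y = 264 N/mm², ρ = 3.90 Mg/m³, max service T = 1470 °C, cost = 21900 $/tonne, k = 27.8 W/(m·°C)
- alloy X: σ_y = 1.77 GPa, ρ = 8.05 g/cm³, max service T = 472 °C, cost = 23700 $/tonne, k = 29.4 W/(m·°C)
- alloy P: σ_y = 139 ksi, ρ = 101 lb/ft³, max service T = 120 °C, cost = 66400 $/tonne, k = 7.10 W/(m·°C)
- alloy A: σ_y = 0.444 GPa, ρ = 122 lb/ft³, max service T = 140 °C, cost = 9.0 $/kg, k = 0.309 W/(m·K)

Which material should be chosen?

Screen on constraints: max service T ≥ 130 °C; cost ≤ 53 $/kg; k ≥ 28.6 W/(m·K). Survivors: alloy W, alloy X.
Convert each candidate to consistent units, then evaluate M:
  alloy W: σ_y = 474.0 MPa, ρ = 3210 kg/m³
  alloy X: σ_y = 1770 MPa, ρ = 8050 kg/m³
  alloy X: M = 220 kN·m/kg
  alloy W: M = 148 kN·m/kg
The maximum is for alloy X.

alloy X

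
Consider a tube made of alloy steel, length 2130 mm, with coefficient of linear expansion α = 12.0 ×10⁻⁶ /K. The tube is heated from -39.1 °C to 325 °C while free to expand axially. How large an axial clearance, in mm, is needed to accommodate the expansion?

9.31 mm

ΔT = 325 − (-39.1) = 364.1 K.
ΔL = α·L₀·ΔT = 12.0×10⁻⁶ × 2130 mm × 364.1 K = 9.31 mm.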